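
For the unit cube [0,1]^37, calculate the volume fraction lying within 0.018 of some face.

Shell fraction = 1 - (1-0.036)^37 ≈ 0.742457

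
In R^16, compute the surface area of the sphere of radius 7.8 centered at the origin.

S = n·V_n(r)/r = 16·V_16(7.8)/7.8 (volume-to-surface relation), giving 9.06186e+13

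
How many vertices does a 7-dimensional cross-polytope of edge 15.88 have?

The vertices are ±e_1, ..., ±e_7, so there are 2·7 = 14.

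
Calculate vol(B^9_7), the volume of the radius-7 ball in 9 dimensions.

Volume = π^{9/2}·(7)^9/Γ(11/2) = 184473632·π^4/135 ≈ 1.33107e+08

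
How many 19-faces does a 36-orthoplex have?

An n-cross-polytope has 2^(k+1)·C(n,k+1) k-faces. Here 2^20·C(36,20) = 1048576·7307872110 = 7662859305615360.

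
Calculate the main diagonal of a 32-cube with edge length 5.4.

d = √(5.4² + 5.4² + ... + 5.4²) [32 terms] = √(32·5.4²) = 5.4√32 ≈ 30.547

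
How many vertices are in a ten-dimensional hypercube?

Choose 0 of 10 axes to span the face (C(10,0) = 1 way), then fix each of the remaining 10 coordinates at one of its two extreme values (2^10 = 1024 ways): 1·1024 = 1024.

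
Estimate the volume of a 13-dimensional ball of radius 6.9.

V_13(6.9) = π^(13/2) · (6.9)^13 / Γ(13/2 + 1) ≈ 7.31778e+10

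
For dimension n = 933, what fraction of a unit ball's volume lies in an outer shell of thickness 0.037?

1 - (1-0.037)^933 ≈ 1 - 5.288e-16 ≈ (100 - 5.55e-14)%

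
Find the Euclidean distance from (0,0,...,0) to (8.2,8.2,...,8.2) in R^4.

Diagonal = √4 · 8.2 = 16.4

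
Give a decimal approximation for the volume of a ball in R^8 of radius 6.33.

Volume = π^{8/2}·(6.33)^8/Γ(5) ≈ 1.04621e+07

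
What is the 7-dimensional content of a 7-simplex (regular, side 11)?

Volume = 11^7 · √(8/2^7) / 7! ≈ 966.626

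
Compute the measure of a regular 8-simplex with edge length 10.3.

V_8 = √(9) · 10.3^8 / (8! · 2^(8/2)) ≈ 589.086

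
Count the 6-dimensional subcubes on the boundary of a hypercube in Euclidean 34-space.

An n-cube has C(n,k)·2^(n-k) k-faces. Here C(34,6)·2^28 = 1344904·268435456 = 361019918516224.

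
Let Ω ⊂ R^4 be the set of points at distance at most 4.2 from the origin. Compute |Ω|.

Volume = π^{4/2}·(4.2)^4/Γ(3) ≈ 1535.56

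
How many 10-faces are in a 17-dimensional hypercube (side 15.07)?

Choose 10 of 17 axes to span the face (C(17,10) = 19448 ways), then fix each of the remaining 7 coordinates at one of its two extreme values (2^7 = 128 ways): 19448·128 = 2489344.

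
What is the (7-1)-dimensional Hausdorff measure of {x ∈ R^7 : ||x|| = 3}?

S = n·V_n(r)/r = 7·V_7(3)/3 (volume-to-surface relation), giving 3888·π^3/5 ≈ 24110.5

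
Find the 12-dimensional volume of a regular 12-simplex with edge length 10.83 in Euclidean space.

For a regular n-simplex with edge a, V = (a^n / n!)·√((n+1)/2^n). With a=10.83, n=12: V ≈ 306.194.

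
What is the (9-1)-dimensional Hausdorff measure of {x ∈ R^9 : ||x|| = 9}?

The surface area of an n-ball is 2π^(n/2) r^(n-1) / Γ(n/2). For n=9, r=9: 459165024·π^4/35 ≈ 1.27791e+09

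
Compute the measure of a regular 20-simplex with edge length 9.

V = (9^20 / 20!) · √((20+1) / 2^20) ≈ 0.0223633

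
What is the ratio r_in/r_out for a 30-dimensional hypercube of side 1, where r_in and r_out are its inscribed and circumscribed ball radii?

r_in / r_out = (1/2) / (1√30/2) = 1/√30 ≈ 0.182574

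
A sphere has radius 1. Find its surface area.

|∂B_3(1)| = 4πr² = 4π·(1)² ≈ 12.5664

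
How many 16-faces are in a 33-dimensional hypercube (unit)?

f_16(33-cube) = (33 choose 16) · 2^17 = 152935217233920.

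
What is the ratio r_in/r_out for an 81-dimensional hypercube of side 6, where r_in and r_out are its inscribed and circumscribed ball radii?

r_in = 6/2 (half the side); r_out = 6√81/2 (half the diagonal). Ratio = 1/√81 ≈ 0.111111.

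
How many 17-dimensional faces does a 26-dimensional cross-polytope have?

Number of 17-faces = 2^(17+1) · C(26,17+1) = 262144 · 1562275 = 409541017600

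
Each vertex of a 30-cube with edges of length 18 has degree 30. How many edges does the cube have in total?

The 30-cube has n·2^(n-1) = 30·2^29 = 30·536870912 = 16106127360 edges.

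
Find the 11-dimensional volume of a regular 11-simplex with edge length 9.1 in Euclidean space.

Volume = 9.1^11 · √(12/2^11) / 11! ≈ 67.9556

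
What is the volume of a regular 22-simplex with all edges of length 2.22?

Volume = 2.22^22 · √(23/2^22) / 22! ≈ 8.68026e-17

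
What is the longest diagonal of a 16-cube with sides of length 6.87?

The space diagonal of an n-cube of side s is s√n. Here 6.87·√16 = 27.48.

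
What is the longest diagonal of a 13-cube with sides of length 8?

d = √(8² + 8² + ... + 8²) [13 terms] = √(13·8²) = 8√13 ≈ 28.8444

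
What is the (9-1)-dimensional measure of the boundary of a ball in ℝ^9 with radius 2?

The surface area of an n-ball is 2π^(n/2) r^(n-1) / Γ(n/2). For n=9, r=2: 8192·π^4/105 ≈ 7599.76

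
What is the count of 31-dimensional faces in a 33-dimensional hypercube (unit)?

f_31(33-cube) = (33 choose 31) · 2^2 = 2112.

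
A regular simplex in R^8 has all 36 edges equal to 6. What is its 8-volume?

V = (6^8 / 8!) · √((8+1) / 2^8) ≈ 7.81071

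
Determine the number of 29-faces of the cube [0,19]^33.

f_29(33-cube) = (33 choose 29) · 2^4 = 654720.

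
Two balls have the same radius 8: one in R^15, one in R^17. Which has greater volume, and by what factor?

V_15(8) ≈ 1.34208e+13, V_17(8) ≈ 3.17461e+14. The 17-ball is larger by a factor of 23.65.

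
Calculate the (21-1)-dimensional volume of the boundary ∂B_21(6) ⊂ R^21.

The surface area of an n-ball is 2π^(n/2) r^(n-1) / Γ(n/2). For n=21, r=6: 92442129447518208·π^10/8083075 ≈ 1.07101e+15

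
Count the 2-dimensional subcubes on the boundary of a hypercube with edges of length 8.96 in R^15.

f_2(15-cube) = (15 choose 2) · 2^13 = 860160.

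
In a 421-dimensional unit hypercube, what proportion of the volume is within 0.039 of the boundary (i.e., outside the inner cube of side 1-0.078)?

The inner cube has side 1-2·0.039 = 0.922 and volume (0.922)^421 ≈ 1.418e-15, so the shell holds 1 - 1.418e-15 of the volume.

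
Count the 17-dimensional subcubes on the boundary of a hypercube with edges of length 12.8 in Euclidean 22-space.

Number of 17-faces = C(22,17) · 2^(22-17) = 26334 · 32 = 842688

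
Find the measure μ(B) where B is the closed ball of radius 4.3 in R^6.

The n-ball volume is π^(n/2)·r^n/Γ(n/2+1). With n=6, r=4.3: V ≈ 32667.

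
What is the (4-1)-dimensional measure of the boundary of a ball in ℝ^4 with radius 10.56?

The surface area of an n-ball is 2π^(n/2) r^(n-1) / Γ(n/2). For n=4, r=10.56: 23244.6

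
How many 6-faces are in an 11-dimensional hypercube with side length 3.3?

Choose 6 of 11 axes to span the face (C(11,6) = 462 ways), then fix each of the remaining 5 coordinates at one of its two extreme values (2^5 = 32 ways): 462·32 = 14784.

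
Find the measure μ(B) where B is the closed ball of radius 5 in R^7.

V = 250000·π^3/21 ≈ 369122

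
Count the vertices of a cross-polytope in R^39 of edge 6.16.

An n-cross-polytope has 2n vertices; here n = 39, giving 78.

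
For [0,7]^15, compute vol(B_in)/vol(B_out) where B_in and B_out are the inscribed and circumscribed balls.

V_in/V_out = n^(-n/2) = 15^(-15/2) ≈ 1.51118e-09.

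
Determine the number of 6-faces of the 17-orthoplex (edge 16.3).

Number of 6-faces = 2^(6+1) · C(17,6+1) = 128 · 19448 = 2489344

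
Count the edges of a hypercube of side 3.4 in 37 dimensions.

The 37-cube has n·2^(n-1) = 37·2^36 = 37·68719476736 = 2542620639232 edges.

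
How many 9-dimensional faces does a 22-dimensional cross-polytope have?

An n-cross-polytope has 2^(k+1)·C(n,k+1) k-faces. Here 2^10·C(22,10) = 1024·646646 = 662165504.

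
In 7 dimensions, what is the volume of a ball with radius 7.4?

Volume = π^{7/2}·(7.4)^7/Γ(9/2) ≈ 5.7412e+06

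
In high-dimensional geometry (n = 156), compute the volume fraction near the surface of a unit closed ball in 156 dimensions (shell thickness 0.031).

1 - (1-0.031)^156 ≈ 0.992646 ≈ 99.26%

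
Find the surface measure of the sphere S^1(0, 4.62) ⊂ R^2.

S_2(4.62) = 2·π^(2/2)·(4.62)^1 / Γ(2/2) = 2πr = 2π·4.62 ≈ 29.0283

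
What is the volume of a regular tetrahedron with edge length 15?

Volume = (√2/12) · 15³ = 397.748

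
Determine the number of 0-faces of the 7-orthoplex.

Number of 0-faces = 2^(0+1) · C(7,0+1) = 2 · 7 = 14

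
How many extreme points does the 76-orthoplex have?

The vertices are ±e_1, ..., ±e_76, so there are 2·76 = 152.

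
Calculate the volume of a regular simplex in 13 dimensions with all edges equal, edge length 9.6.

For a regular n-simplex with edge a, V = (a^n / n!)·√((n+1)/2^n). With a=9.6, n=13: V ≈ 39.0494.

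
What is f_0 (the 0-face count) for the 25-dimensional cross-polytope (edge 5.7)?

An n-cross-polytope has 2^(k+1)·C(n,k+1) k-faces. Here 2^1·C(25,1) = 2·25 = 50.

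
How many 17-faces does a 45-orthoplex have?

Number of 17-faces = 2^(17+1) · C(45,17+1) = 262144 · 1715884494940 = 449808825041551360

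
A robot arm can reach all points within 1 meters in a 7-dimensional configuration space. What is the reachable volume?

V = 16·π^3/105 ≈ 4.72477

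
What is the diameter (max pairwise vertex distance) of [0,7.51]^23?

The space diagonal of an n-cube of side s is s√n. Here 7.51·√23 ≈ 36.0167.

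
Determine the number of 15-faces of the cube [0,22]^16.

An n-cube has C(n,k)·2^(n-k) k-faces. Here C(16,15)·2^1 = 16·2 = 32.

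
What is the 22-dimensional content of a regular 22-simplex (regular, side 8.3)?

V = (8.3^22 / 22!) · √((22+1) / 2^22) ≈ 0.00034553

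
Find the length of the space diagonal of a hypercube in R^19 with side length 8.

Diagonal = √19 · 8 ≈ 34.8712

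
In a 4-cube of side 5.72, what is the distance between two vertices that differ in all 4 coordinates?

||(5.72,5.72,...,5.72)|| = √(4)·5.72 = 11.44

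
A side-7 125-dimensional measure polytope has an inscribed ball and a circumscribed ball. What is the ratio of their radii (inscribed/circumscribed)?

For an n-cube of any side s, the inradius is s/2 and the circumradius is s√n/2, so the ratio is 1/√125 ≈ 0.0894427.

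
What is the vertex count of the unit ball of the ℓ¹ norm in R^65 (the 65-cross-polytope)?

An n-cross-polytope has 2n vertices; here n = 65, giving 130.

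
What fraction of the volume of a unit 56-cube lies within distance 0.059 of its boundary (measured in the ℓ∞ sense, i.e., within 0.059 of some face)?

1 - (1 - 2·0.059)^56 = 1 - 0.882^56 ≈ 0.999116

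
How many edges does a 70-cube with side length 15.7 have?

An n-cube has n·2^(n-1) edges. With n = 70: 70·590295810358705651712 = 41320706725109395619840.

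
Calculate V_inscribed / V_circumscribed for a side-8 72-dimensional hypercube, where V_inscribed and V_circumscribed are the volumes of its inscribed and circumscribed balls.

V_in/V_out = n^(-n/2) = 72^(-72/2) ≈ 1.36782e-67.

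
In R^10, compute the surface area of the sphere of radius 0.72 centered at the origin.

S = n·V_n(r)/r = 10·V_10(0.72)/0.72 (volume-to-surface relation), giving 1.32605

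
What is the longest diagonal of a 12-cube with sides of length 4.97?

Diagonal = √12 · 4.97 ≈ 17.2166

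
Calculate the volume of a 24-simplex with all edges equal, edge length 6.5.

For a regular n-simplex with edge a, V = (a^n / n!)·√((n+1)/2^n). With a=6.5, n=24: V ≈ 6.36539e-08.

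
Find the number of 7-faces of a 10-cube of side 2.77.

Number of 7-faces = C(10,7) · 2^(10-7) = 120 · 8 = 960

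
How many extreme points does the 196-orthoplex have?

Number of vertices = 2n = 392.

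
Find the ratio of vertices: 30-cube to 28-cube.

The 30-cube has 2^30 = 1073741824 vertices. The 28-cube has 2^28 = 268435456 vertices. Ratio: 1073741824/268435456 = 4.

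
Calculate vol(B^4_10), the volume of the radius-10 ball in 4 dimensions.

The n-ball volume is π^(n/2)·r^n/Γ(n/2+1). With n=4, r=10: V = 5000·π^2 ≈ 49348.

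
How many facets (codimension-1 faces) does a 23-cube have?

Number of 22-faces = C(23,22) · 2^(23-22) = 23 · 2 = 46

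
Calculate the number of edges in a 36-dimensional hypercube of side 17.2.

The 36-cube has n·2^(n-1) = 36·2^35 = 36·34359738368 = 1236950581248 edges.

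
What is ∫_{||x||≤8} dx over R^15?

V_15(8) = π^(15/2) · (8)^15 / Γ(15/2 + 1) = 9007199254740992·π^7/2027025 ≈ 1.34208e+13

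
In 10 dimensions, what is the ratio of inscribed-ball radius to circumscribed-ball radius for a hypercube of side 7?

r_in / r_out = (7/2) / (7√10/2) = 1/√10 ≈ 0.316228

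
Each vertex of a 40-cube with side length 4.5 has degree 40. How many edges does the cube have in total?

The 40-cube has n·2^(n-1) = 40·2^39 = 40·549755813888 = 21990232555520 edges.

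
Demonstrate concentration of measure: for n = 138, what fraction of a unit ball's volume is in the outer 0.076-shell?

1 - (1-0.076)^138 ≈ 0.999982 ≈ 99.998169%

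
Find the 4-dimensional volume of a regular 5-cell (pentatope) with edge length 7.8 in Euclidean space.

V = (7.8^4 / 4!) · √((4+1) / 2^4) ≈ 86.2169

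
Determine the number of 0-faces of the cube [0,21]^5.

An n-cube has C(n,k)·2^(n-k) k-faces. Here C(5,0)·2^5 = 1·32 = 32.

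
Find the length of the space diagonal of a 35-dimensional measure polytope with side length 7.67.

The space diagonal of an n-cube of side s is s√n. Here 7.67·√35 ≈ 45.3763.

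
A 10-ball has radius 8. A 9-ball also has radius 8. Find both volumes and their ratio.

V_10(8) ≈ 2.73822e+09. V_9(8) ≈ 4.42718e+08. Ratio V_10/V_9 ≈ 6.185.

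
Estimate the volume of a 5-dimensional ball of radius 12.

V_5(12) = π^(5/2) · (12)^5 / Γ(5/2 + 1) = 663552·π^2/5 ≈ 1.3098e+06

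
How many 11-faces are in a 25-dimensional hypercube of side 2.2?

Number of 11-faces = C(25,11) · 2^(25-11) = 4457400 · 16384 = 73030041600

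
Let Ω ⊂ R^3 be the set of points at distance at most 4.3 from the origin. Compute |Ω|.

V_3(4.3) = π^(3/2) · (4.3)^3 / Γ(3/2 + 1) ≈ 333.038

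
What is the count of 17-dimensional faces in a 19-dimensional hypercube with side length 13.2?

An n-cube has C(n,k)·2^(n-k) k-faces. Here C(19,17)·2^2 = 171·4 = 684.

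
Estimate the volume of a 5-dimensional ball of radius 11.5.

Volume = π^{5/2}·(11.5)^5/Γ(7/2) = 6436343·π^2/60 ≈ 1.05874e+06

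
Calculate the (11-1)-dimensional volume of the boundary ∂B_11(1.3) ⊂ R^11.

|∂B_11(1.3)| ≈ 285.714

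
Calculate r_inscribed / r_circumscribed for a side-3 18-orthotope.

Ratio = (s/2)/(s√18/2) = 18^(-1/2) ≈ 0.235702.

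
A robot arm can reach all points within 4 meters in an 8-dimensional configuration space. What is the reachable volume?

Volume = π^{8/2}·(4)^8/Γ(5) = 8192·π^4/3 ≈ 265992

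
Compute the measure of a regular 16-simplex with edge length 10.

For a regular n-simplex with edge a, V = (a^n / n!)·√((n+1)/2^n). With a=10, n=16: V ≈ 7.69777.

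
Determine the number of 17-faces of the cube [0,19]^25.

Choose 17 of 25 axes to span the face (C(25,17) = 1081575 ways), then fix each of the remaining 8 coordinates at one of its two extreme values (2^8 = 256 ways): 1081575·256 = 276883200.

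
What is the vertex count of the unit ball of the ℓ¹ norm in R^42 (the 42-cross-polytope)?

The vertices are ±e_1, ..., ±e_42, so there are 2·42 = 84.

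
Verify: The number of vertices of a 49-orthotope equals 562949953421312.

True. The 49-cube has 2^49 = 562949953421312 vertices.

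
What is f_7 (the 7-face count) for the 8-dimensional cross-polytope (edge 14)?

An n-cross-polytope has 2^(k+1)·C(n,k+1) k-faces. Here 2^8·C(8,8) = 256·1 = 256.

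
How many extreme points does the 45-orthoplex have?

The 45-dimensional cross-polytope has 2n = 2·45 = 90 vertices.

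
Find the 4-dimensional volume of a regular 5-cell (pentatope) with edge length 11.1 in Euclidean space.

V = (11.1^4 / 4!) · √((4+1) / 2^4) ≈ 353.595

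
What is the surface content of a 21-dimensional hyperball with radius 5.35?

S_21(5.35) = 2·π^(21/2)·(5.35)^20 / Γ(21/2) ≈ 1.08104e+14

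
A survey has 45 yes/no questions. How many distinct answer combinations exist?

The 45-cube has 2^45 = 35184372088832 vertices.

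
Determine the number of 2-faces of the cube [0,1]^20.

Choose 2 of 20 axes to span the face (C(20,2) = 190 ways), then fix each of the remaining 18 coordinates at one of its two extreme values (2^18 = 262144 ways): 190·262144 = 49807360.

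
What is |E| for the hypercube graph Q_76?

Each of the 2^76 = 75557863725914323419136 vertices has degree 76; total edges = 76·2^76/2 = 2871198821584744289927168.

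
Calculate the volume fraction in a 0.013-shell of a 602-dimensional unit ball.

1 - (1-0.013)^602 ≈ 0.999621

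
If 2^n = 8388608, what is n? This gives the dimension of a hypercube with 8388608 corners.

n = log_2(8388608) = 23.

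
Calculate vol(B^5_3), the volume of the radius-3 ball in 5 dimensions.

The n-ball volume is π^(n/2)·r^n/Γ(n/2+1). With n=5, r=3: V = 648·π^2/5 ≈ 1279.1.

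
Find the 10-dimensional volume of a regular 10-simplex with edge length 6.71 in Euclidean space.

V_10 = √(11) · 6.71^10 / (10! · 2^(10/2)) ≈ 5.28456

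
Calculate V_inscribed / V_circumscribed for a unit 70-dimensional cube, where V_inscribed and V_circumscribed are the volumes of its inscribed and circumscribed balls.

The radii are 1/2 and 1√70/2, so the volume ratio is (1/√70)^70 = 70^{-70/2} ≈ 2.63979e-65.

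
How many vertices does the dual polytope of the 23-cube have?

Number of vertices = 2n = 46.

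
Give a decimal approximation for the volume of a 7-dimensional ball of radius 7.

V_7(7) = π^(7/2) · (7)^7 / Γ(7/2 + 1) = 1882384·π^3/15 ≈ 3.89105e+06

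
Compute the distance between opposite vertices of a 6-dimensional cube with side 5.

||(5,5,...,5)|| = √(6)·5 ≈ 12.2474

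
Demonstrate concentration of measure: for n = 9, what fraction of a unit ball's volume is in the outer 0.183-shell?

1 - (1-0.183)^9 ≈ 0.83782 ≈ 83.78%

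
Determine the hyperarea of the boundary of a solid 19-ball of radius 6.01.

|∂B_19(6.01)| ≈ 9.27003e+13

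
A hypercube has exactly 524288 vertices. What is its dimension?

Since 2^n = 524288, we have n = 19.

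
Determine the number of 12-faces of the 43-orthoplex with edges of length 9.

An n-cross-polytope has 2^(k+1)·C(n,k+1) k-faces. Here 2^13·C(43,13) = 8192·36576848168 = 299637540192256.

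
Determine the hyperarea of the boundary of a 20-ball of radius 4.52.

S = n·V_n(r)/r = 20·V_20(4.52)/4.52 (volume-to-surface relation), giving 1.44676e+12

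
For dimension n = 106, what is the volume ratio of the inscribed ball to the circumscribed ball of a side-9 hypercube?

V_in/V_out = n^(-n/2) = 106^(-106/2) ≈ 4.55816e-108.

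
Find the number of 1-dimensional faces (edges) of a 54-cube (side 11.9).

The 54-cube has n·2^(n-1) = 54·2^53 = 54·9007199254740992 = 486388759756013568 edges.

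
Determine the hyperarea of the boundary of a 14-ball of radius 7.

S_14(7) = 2·π^(14/2)·(7)^13 / Γ(14/2) = 96889010407·π^7/360 ≈ 8.1287e+11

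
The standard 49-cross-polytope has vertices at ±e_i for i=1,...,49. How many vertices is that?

Number of vertices = 2n = 98.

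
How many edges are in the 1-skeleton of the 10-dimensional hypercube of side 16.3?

Number of 1-faces = C(10,1)·2^(10-1) = 10·512 = 5120.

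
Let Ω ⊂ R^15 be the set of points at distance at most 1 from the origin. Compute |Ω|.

V = 256·π^7/2027025 ≈ 0.381443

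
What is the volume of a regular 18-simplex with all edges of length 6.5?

V_18 = √(19) · 6.5^18 / (18! · 2^(18/2)) ≈ 0.000570435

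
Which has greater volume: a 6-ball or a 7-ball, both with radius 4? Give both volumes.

V_6(4) ≈ 21167. V_7(4) ≈ 77410.6. The 7-ball is larger.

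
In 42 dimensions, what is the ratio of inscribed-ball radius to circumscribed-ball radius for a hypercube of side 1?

For an n-cube of any side s, the inradius is s/2 and the circumradius is s√n/2, so the ratio is 1/√42 ≈ 0.154303.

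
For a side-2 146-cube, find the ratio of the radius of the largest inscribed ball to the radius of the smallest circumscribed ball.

r_in / r_out = (2/2) / (2√146/2) = 1/√146 ≈ 0.0827606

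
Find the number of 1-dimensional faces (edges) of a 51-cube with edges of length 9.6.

The 51-cube has n·2^(n-1) = 51·2^50 = 51·1125899906842624 = 57420895248973824 edges.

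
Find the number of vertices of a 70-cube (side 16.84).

An n-cube has 2^n vertices; for n = 70 that is 2^70 = 1180591620717411303424.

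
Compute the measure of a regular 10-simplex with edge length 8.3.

For a regular n-simplex with edge a, V = (a^n / n!)·√((n+1)/2^n). With a=8.3, n=10: V ≈ 44.3164.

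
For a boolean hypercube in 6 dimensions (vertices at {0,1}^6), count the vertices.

Each vertex is a binary string of length 6, so there are 2^6 = 64.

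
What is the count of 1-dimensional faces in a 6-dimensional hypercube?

Choose 1 of 6 axes to span the face (C(6,1) = 6 ways), then fix each of the remaining 5 coordinates at one of its two extreme values (2^5 = 32 ways): 6·32 = 192.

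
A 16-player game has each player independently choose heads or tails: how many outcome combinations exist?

Number of vertices = 2^16 = 65536.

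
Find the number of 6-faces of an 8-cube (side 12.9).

Choose 6 of 8 axes to span the face (C(8,6) = 28 ways), then fix each of the remaining 2 coordinates at one of its two extreme values (2^2 = 4 ways): 28·4 = 112.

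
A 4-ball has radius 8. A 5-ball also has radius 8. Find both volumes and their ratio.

V_4(8) ≈ 20212.9. V_5(8) ≈ 172484. Ratio V_4/V_5 ≈ 0.1172.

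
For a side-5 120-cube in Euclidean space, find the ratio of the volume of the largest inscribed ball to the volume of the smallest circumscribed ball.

The radii are 5/2 and 5√120/2, so the volume ratio is (1/√120)^120 = 120^{-120/2} ≈ 1.7747e-125.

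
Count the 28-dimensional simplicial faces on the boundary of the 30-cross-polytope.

Number of 28-faces = 2^(28+1) · C(30,28+1) = 536870912 · 30 = 16106127360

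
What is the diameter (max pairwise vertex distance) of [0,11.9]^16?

The space diagonal of an n-cube of side s is s√n. Here 11.9·√16 = 47.6.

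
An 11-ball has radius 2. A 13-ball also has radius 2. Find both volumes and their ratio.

V_11(2) ≈ 3858.64. V_13(2) ≈ 7459.87. Ratio V_11/V_13 ≈ 0.5173.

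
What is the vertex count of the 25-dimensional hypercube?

Each vertex is a binary string of length 25, so there are 2^25 = 33554432.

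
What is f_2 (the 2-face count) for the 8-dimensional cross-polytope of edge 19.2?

f_2(8-orthoplex) = 2^3 · (8 choose 3) = 448.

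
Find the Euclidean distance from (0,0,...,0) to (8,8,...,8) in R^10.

The space diagonal of an n-cube of side s is s√n. Here 8·√10 ≈ 25.2982.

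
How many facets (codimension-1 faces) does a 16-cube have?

Number of 15-faces = C(16,15) · 2^(16-15) = 16 · 2 = 32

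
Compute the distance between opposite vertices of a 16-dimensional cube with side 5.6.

Diagonal = √16 · 5.6 = 22.4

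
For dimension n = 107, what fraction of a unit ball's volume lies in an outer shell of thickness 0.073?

1 - (1-0.073)^107 ≈ 0.9997 ≈ 99.9700%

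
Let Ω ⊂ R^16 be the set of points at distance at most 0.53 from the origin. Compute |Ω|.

The n-ball volume is π^(n/2)·r^n/Γ(n/2+1). With n=16, r=0.53: V ≈ 9.12205e-06.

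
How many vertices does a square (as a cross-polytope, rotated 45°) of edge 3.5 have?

The vertices are ±e_1, ..., ±e_2, so there are 2·2 = 4.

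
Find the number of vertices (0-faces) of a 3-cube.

Choose 0 of 3 axes to span the face (C(3,0) = 1 way), then fix each of the remaining 3 coordinates at one of its two extreme values (2^3 = 8 ways): 1·8 = 8.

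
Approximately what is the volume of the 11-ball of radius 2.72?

Volume = π^{11/2}·(2.72)^11/Γ(13/2) ≈ 113596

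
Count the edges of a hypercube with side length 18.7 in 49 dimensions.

The 49-cube has n·2^(n-1) = 49·2^48 = 49·281474976710656 = 13792273858822144 edges.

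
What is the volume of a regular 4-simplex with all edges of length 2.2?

V = (2.2^4 / 4!) · √((4+1) / 2^4) ≈ 0.545638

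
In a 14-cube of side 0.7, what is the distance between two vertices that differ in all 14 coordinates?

||(0.7,0.7,...,0.7)|| = √(14)·0.7 ≈ 2.61916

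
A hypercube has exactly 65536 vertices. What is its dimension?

n = log_2(65536) = 16.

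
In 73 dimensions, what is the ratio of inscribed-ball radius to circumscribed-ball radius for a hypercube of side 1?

r_in = 1/2 (half the side); r_out = 1√73/2 (half the diagonal). Ratio = 1/√73 ≈ 0.117041.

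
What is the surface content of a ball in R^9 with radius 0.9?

|∂B_9(0.9)| ≈ 12.7791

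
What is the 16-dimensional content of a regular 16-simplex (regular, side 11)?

V = (11^16 / 16!) · √((16+1) / 2^16) ≈ 35.371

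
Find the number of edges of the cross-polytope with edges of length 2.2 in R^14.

Each 1-face is the convex hull of 2 vertices, one chosen as ±e_i from each of 2 distinct axes: 2^2·C(14,2) = 364.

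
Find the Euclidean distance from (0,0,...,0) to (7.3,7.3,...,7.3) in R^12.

Diagonal = √12 · 7.3 ≈ 25.2879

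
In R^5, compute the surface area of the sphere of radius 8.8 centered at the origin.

S_5(8.8) = 2·π^(5/2)·(8.8)^4 / Γ(5/2) ≈ 157833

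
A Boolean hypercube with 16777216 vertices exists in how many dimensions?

The n-cube has 2^n vertices, and 16777216 = 2^24, so n = 24.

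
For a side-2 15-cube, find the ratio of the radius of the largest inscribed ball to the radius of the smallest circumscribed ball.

r_in = 2/2 (half the side); r_out = 2√15/2 (half the diagonal). Ratio = 1/√15 ≈ 0.258199.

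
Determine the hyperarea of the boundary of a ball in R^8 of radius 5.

The surface area of an n-ball is 2π^(n/2) r^(n-1) / Γ(n/2). For n=8, r=5: 78125·π^4/3 ≈ 2.5367e+06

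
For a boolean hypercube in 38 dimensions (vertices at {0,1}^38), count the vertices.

Each vertex is a binary string of length 38, so there are 2^38 = 274877906944.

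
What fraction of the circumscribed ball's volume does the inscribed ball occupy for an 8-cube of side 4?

The radii are 4/2 and 4√8/2, so the volume ratio is (1/√8)^8 = 8^{-8/2} ≈ 0.000244141.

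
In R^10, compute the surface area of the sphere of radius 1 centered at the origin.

S_10(1) = 2·π^(10/2)·(1)^9 / Γ(10/2) = π^5/12 ≈ 25.5016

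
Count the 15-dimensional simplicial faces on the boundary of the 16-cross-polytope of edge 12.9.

An n-cross-polytope has 2^(k+1)·C(n,k+1) k-faces. Here 2^16·C(16,16) = 65536·1 = 65536.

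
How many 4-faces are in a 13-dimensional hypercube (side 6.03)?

Choose 4 of 13 axes to span the face (C(13,4) = 715 ways), then fix each of the remaining 9 coordinates at one of its two extreme values (2^9 = 512 ways): 715·512 = 366080.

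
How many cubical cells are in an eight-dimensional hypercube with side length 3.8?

Choose 3 of 8 axes to span the face (C(8,3) = 56 ways), then fix each of the remaining 5 coordinates at one of its two extreme values (2^5 = 32 ways): 56·32 = 1792.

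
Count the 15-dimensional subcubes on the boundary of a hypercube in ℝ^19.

Choose 15 of 19 axes to span the face (C(19,15) = 3876 ways), then fix each of the remaining 4 coordinates at one of its two extreme values (2^4 = 16 ways): 3876·16 = 62016.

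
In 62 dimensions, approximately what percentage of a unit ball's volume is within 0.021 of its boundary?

1 - (1-0.021)^62 ≈ 0.731758 ≈ 73.18%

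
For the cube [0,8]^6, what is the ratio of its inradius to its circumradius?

r_in / r_out = (8/2) / (8√6/2) = 1/√6 ≈ 0.408248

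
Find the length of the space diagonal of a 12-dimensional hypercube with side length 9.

Diagonal = √12 · 9 ≈ 31.1769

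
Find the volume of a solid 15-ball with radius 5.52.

V_15(5.52) = π^(15/2) · (5.52)^15 / Γ(15/2 + 1) ≈ 5.13471e+10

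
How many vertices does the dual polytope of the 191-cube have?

An n-cross-polytope has 2n vertices; here n = 191, giving 382.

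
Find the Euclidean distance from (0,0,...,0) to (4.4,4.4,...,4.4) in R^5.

||(4.4,4.4,...,4.4)|| = √(5)·4.4 ≈ 9.8387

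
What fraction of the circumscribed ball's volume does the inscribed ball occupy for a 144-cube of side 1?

Volume scales as r^n, and r_in/r_out = 1/√144, giving (1/√144)^144 ≈ 3.96187e-156.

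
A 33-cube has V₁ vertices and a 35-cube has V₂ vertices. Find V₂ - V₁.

V₁ = 2^33 = 8589934592. V₂ = 2^35 = 34359738368. V₂ - V₁ = 25769803776.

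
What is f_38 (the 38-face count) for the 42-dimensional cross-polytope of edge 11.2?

Number of 38-faces = 2^(38+1) · C(42,38+1) = 549755813888 · 11480 = 6311196743434240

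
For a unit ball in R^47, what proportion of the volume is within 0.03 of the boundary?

V(inner)/V(outer) = ((1-0.03)/1)^47 ≈ 0.2389, so the shell fraction is 0.76107.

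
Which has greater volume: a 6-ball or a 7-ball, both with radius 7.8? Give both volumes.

V_6(7.8) ≈ 1.16377e+06. V_7(7.8) ≈ 8.29932e+06. The 7-ball is larger.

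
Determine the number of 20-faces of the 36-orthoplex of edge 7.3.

Each 20-face is the convex hull of 21 vertices, one chosen as ±e_i from each of 21 distinct axes: 2^21·C(36,21) = 11676737989509120.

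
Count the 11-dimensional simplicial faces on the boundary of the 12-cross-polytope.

Each 11-face is the convex hull of 12 vertices, one chosen as ±e_i from each of 12 distinct axes: 2^12·C(12,12) = 4096.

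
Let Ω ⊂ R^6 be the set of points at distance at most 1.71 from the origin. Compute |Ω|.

V_6(1.71) = π^(6/2) · (1.71)^6 / Γ(6/2 + 1) ≈ 129.204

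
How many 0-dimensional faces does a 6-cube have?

An n-cube has C(n,k)·2^(n-k) k-faces. Here C(6,0)·2^6 = 1·64 = 64.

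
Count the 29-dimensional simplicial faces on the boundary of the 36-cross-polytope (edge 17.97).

An n-cross-polytope has 2^(k+1)·C(n,k+1) k-faces. Here 2^30·C(36,30) = 1073741824·1947792 = 2091425734852608.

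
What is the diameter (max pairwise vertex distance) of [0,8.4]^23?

||(8.4,8.4,...,8.4)|| = √(23)·8.4 ≈ 40.285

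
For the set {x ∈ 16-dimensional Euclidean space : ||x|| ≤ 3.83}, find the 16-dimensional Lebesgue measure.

The n-ball volume is π^(n/2)·r^n/Γ(n/2+1). With n=16, r=3.83: V ≈ 5.04497e+08.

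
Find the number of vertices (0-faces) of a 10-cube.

Choose 0 of 10 axes to span the face (C(10,0) = 1 way), then fix each of the remaining 10 coordinates at one of its two extreme values (2^10 = 1024 ways): 1·1024 = 1024.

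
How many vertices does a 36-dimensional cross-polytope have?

Number of vertices = 2n = 72.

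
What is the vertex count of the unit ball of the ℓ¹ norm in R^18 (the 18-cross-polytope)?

Number of vertices = 2n = 36.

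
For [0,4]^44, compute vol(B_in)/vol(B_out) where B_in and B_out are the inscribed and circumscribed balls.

V_in/V_out = n^(-n/2) = 44^(-44/2) ≈ 6.98299e-37.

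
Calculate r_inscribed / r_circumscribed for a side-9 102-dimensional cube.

r_in = 9/2 (half the side); r_out = 9√102/2 (half the diagonal). Ratio = 1/√102 ≈ 0.0990148.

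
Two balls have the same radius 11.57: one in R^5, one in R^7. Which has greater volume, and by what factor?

V_5(11.57) ≈ 1.09135e+06, V_7(11.57) ≈ 1.31134e+08. The 7-ball is larger by a factor of 120.2.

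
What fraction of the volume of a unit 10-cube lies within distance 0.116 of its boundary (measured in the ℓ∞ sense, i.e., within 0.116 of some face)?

The inner cube has side 1-2·0.116 = 0.768 and volume (0.768)^10 ≈ 0.07139, so the shell holds 0.928614 of the volume.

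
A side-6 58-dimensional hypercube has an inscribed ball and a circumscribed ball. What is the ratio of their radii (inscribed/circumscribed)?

Ratio = (s/2)/(s√58/2) = 58^(-1/2) ≈ 0.131306.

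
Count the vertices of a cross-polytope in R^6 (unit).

An n-cross-polytope has 2n vertices; here n = 6, giving 12.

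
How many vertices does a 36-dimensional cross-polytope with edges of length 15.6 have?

The vertices are ±e_1, ..., ±e_36, so there are 2·36 = 72.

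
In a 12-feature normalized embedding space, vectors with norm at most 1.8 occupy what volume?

The n-ball volume is π^(n/2)·r^n/Γ(n/2+1). With n=12, r=1.8: V ≈ 1544.67.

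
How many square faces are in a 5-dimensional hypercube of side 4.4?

Choose 2 of 5 axes to span the face (C(5,2) = 10 ways), then fix each of the remaining 3 coordinates at one of its two extreme values (2^3 = 8 ways): 10·8 = 80.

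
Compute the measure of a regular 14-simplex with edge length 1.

Volume = 1^14 · √(15/2^14) / 14! ≈ 3.47078e-13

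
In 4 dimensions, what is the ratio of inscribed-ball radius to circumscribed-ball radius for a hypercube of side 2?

Ratio = (s/2)/(s√4/2) = 4^(-1/2) ≈ 0.5.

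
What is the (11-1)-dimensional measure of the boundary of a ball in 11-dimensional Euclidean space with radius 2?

The surface area of an n-ball is 2π^(n/2) r^(n-1) / Γ(n/2). For n=11, r=2: 65536·π^5/945 ≈ 21222.5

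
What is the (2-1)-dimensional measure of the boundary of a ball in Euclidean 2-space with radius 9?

S = n·V_n(r)/r = 2·V_2(9)/9 (volume-to-surface relation), giving 2πr = 2π·9 ≈ 56.5487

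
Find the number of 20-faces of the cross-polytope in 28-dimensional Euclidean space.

An n-cross-polytope has 2^(k+1)·C(n,k+1) k-faces. Here 2^21·C(28,21) = 2097152·1184040 = 2483111854080.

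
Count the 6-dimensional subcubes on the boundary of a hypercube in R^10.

Number of 6-faces = C(10,6) · 2^(10-6) = 210 · 16 = 3360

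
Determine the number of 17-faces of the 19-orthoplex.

f_17(19-orthoplex) = 2^18 · (19 choose 18) = 4980736.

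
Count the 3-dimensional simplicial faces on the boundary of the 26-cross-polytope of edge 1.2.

Number of 3-faces = 2^(3+1) · C(26,3+1) = 16 · 14950 = 239200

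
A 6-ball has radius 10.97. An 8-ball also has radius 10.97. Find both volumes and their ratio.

V_6(10.97) ≈ 9.00613e+06. V_8(10.97) ≈ 8.51219e+08. Ratio V_6/V_8 ≈ 0.01058.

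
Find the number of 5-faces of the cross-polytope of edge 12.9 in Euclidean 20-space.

Each 5-face is the convex hull of 6 vertices, one chosen as ±e_i from each of 6 distinct axes: 2^6·C(20,6) = 2480640.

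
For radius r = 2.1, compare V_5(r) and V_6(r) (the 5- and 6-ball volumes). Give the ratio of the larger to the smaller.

V_5(2.1) ≈ 214.978, V_6(2.1) ≈ 443.215. The 6-ball is larger by a factor of 2.062.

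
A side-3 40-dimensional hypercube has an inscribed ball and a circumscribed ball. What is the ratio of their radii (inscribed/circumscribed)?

Ratio = (s/2)/(s√40/2) = 40^(-1/2) ≈ 0.158114.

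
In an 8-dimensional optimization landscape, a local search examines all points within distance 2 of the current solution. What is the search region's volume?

V = 32·π^4/3 ≈ 1039.03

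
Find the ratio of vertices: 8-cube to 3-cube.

The 8-cube has 2^8 = 256 vertices. The 3-cube has 2^3 = 8 vertices. Ratio: 256/8 = 32.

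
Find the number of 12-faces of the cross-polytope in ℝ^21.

Number of 12-faces = 2^(12+1) · C(21,12+1) = 8192 · 203490 = 1666990080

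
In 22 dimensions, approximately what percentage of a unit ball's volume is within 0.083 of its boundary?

1 - (1-0.083)^22 ≈ 0.851364 ≈ 85.14%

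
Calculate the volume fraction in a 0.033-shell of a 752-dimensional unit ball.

Shell fraction = 1 - (1-0.033)^752 ≈ 1 - 1.098e-11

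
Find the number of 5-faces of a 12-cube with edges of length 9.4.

Choose 5 of 12 axes to span the face (C(12,5) = 792 ways), then fix each of the remaining 7 coordinates at one of its two extreme values (2^7 = 128 ways): 792·128 = 101376.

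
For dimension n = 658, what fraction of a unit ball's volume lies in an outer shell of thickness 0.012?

1 - (1-0.012)^658 ≈ 0.999645 ≈ 99.9645%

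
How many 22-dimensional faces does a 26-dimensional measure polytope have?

An n-cube has C(n,k)·2^(n-k) k-faces. Here C(26,22)·2^4 = 14950·16 = 239200.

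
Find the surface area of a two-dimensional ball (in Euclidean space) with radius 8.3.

S_2(8.3) = 2·π^(2/2)·(8.3)^1 / Γ(2/2) = 2πr = 2π·8.3 ≈ 52.1504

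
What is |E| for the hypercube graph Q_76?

An n-cube has n·2^(n-1) edges. With n = 76: 76·37778931862957161709568 = 2871198821584744289927168.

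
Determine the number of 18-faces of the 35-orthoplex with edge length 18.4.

f_18(35-orthoplex) = 2^19 · (35 choose 19) = 2128572029337600.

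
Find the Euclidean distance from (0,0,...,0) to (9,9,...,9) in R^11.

Diagonal = √11 · 9 ≈ 29.8496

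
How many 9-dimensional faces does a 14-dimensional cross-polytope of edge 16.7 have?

Each 9-face is the convex hull of 10 vertices, one chosen as ±e_i from each of 10 distinct axes: 2^10·C(14,10) = 1025024.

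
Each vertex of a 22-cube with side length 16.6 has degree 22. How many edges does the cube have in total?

Each of the 2^22 = 4194304 vertices has degree 22; total edges = 22·2^22/2 = 46137344.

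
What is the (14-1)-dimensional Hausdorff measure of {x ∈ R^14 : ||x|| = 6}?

S = n·V_n(r)/r = 14·V_14(6)/6 (volume-to-surface relation), giving 181398528·π^7/5 ≈ 1.09575e+11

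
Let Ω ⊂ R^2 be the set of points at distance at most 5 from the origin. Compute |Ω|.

V_2(5) = π^(2/2) · (5)^2 / Γ(2/2 + 1) = 25·π ≈ 78.5398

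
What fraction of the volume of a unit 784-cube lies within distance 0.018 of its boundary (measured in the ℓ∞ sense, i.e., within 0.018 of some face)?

1 - (1 - 2·0.018)^784 = 1 - 0.964^784 ≈ 1 - 3.284e-13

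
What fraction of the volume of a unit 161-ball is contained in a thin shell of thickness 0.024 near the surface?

1 - (1-0.024)^161 ≈ 0.979982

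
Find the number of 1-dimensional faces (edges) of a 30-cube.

Each of the 2^30 = 1073741824 vertices has degree 30; total edges = 30·2^30/2 = 16106127360.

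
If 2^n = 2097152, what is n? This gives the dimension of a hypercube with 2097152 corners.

Since 2^n = 2097152, we have n = 21.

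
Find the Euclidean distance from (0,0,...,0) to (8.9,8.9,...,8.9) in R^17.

||(8.9,8.9,...,8.9)|| = √(17)·8.9 ≈ 36.6956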